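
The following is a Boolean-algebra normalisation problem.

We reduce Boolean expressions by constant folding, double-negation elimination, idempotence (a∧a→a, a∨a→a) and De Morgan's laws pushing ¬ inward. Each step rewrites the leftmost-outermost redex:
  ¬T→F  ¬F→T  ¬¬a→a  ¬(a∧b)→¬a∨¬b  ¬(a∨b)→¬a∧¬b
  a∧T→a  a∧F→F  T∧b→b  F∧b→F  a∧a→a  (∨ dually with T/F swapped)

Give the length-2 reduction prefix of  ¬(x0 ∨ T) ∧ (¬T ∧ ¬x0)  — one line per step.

Answer: after 2 steps: (¬x0 ∧ F) ∧ (¬T ∧ ¬x0)

Working:
  start: ¬(x0 ∨ T) ∧ (¬T ∧ ¬x0)
  [1] (¬x0 ∧ ¬T) ∧ (¬T ∧ ¬x0)
  [2] (¬x0 ∧ F) ∧ (¬T ∧ ¬x0)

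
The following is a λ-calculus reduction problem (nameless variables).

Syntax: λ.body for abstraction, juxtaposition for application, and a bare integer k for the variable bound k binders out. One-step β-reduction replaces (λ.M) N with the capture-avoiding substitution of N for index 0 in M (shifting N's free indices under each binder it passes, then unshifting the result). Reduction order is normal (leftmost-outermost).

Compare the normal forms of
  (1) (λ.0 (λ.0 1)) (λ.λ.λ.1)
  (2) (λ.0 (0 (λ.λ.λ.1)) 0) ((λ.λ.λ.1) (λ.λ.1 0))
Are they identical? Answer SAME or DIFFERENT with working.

Term A:
  start: (λ.0 (λ.0 1)) (λ.λ.λ.1)
  step 1: (λ.λ.λ.1) (λ.0 (λ.λ.λ.1))
  step 2: λ.λ.1

Term B:
  start: (λ.0 (0 (λ.λ.λ.1)) 0) ((λ.λ.λ.1) (λ.λ.1 0))
  step 1: (λ.λ.λ.1) (λ.λ.1 0) ((λ.λ.λ.1) (λ.λ.1 0) (λ.λ.λ.1)) ((λ.λ.λ.1) (λ.λ.1 0))
  step 2: (λ.λ.1) ((λ.λ.λ.1) (λ.λ.1 0) (λ.λ.λ.1)) ((λ.λ.λ.1) (λ.λ.1 0))
  step 3: (λ.(λ.λ.λ.1) (λ.λ.1 0) (λ.λ.λ.1)) ((λ.λ.λ.1) (λ.λ.1 0))
  step 4: (λ.λ.λ.1) (λ.λ.1 0) (λ.λ.λ.1)
  step 5: (λ.λ.1) (λ.λ.λ.1)
  step 6: λ.λ.λ.λ.1

Answer: DIFFERENT — A ⇓ λ.λ.1, B ⇓ λ.λ.λ.λ.1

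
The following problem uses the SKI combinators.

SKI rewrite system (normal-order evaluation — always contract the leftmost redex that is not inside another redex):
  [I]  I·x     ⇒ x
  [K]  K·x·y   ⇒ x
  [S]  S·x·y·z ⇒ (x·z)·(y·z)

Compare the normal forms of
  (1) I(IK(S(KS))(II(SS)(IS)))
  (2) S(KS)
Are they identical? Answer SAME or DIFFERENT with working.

Term A:
  start: I(IK(S(KS))(II(SS)(IS)))
  step 1: IK(S(KS))(II(SS)(IS))
  step 2: K(S(KS))(II(SS)(IS))
  step 3: S(KS)

Term B:
  start: S(KS)

Answer: SAME — A ⇓ S(KS), B ⇓ S(KS)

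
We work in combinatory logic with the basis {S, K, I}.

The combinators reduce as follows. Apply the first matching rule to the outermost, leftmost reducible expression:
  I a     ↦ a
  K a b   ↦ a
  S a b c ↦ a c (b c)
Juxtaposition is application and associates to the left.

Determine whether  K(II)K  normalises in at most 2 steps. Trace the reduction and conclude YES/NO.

  start: K(II)K
  step 1: II
  step 2: I

Answer: YES — reaches normal form I in 2 ≤ 2 steps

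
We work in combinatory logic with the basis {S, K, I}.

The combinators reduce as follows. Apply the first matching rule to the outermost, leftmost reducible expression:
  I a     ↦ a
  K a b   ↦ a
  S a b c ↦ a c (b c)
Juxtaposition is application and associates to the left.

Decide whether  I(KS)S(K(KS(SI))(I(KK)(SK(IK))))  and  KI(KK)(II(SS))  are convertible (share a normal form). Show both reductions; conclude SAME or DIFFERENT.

Answer: SAME — A ⇓ SS, B ⇓ SS

Derivation:
Term A:
  start: I(KS)S(K(KS(SI))(I(KK)(SK(IK))))
  step 1: KSS(K(KS(SI))(I(KK)(SK(IK))))
  step 2: S(K(KS(SI))(I(KK)(SK(IK))))
  step 3: S(KS(SI))
  step 4: SS

Term B:
  start: KI(KK)(II(SS))
  step 1: I(II(SS))
  step 2: II(SS)
  step 3: I(SS)
  step 4: SS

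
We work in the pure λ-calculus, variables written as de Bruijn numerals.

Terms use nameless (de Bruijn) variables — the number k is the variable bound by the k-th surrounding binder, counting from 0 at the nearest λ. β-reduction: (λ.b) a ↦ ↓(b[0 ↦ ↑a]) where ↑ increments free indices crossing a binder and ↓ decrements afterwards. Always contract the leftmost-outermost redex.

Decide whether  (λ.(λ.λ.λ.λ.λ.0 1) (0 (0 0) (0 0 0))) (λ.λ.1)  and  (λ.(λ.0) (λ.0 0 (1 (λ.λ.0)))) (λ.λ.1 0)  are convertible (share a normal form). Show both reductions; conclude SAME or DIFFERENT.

Term A:
  start: (λ.(λ.λ.λ.λ.λ.0 1) (0 (0 0) (0 0 0))) (λ.λ.1)
  [1] (λ.λ.λ.λ.λ.0 1) ((λ.λ.1) ((λ.λ.1) (λ.λ.1)) ((λ.λ.1) (λ.λ.1) (λ.λ.1)))
  [2] λ.λ.λ.λ.0 1

Term B:
  start: (λ.(λ.0) (λ.0 0 (1 (λ.λ.0)))) (λ.λ.1 0)
  [1] (λ.0) (λ.0 0 ((λ.λ.1 0) (λ.λ.0)))
  [2] λ.0 0 ((λ.λ.1 0) (λ.λ.0))
  [3] λ.0 0 (λ.(λ.λ.0) 0)
  [4] λ.0 0 (λ.λ.0)

Answer: DIFFERENT — A ⇓ λ.λ.λ.λ.0 1, B ⇓ λ.0 0 (λ.λ.0)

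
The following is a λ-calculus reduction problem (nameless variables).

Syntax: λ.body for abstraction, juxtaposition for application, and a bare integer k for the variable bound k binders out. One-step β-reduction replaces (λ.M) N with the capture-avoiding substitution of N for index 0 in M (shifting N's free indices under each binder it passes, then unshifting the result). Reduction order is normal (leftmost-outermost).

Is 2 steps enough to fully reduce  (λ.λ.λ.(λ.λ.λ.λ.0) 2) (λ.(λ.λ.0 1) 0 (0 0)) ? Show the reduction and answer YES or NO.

  start: (λ.λ.λ.(λ.λ.λ.λ.0) 2) (λ.(λ.λ.0 1) 0 (0 0))
  [1] λ.λ.(λ.λ.λ.λ.0) (λ.(λ.λ.0 1) 0 (0 0))
  [2] λ.λ.λ.λ.λ.0

Answer: YES — reaches normal form λ.λ.λ.λ.λ.0 in 2 ≤ 2 steps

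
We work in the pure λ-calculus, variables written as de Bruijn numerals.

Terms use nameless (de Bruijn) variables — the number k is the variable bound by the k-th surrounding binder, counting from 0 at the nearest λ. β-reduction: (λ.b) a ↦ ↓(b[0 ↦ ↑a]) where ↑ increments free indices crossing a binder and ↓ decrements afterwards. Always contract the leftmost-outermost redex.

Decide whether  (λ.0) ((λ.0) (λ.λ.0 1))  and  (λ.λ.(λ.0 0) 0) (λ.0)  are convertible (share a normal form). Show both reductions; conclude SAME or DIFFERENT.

Answer: DIFFERENT — A ⇓ λ.λ.0 1, B ⇓ λ.0 0

Reduction:
Term A:
  start: (λ.0) ((λ.0) (λ.λ.0 1))
  →1  (λ.0) (λ.λ.0 1)
  →2  λ.λ.0 1

Term B:
  start: (λ.λ.(λ.0 0) 0) (λ.0)
  →1  λ.(λ.0 0) 0
  →2  λ.0 0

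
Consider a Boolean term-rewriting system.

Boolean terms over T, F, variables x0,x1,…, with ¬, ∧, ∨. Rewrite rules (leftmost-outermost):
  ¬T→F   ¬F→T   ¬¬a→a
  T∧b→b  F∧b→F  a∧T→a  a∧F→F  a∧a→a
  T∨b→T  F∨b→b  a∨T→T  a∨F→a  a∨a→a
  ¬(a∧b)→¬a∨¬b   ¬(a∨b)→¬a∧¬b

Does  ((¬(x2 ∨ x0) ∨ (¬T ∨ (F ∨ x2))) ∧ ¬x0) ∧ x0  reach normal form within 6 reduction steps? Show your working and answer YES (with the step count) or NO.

Answer: YES — reaches normal form (((¬x2 ∧ ¬x0) ∨ x2) ∧ ¬x0) ∧ x0 in 4 ≤ 6 steps

Derivation:
  start: ((¬(x2 ∨ x0) ∨ (¬T ∨ (F ∨ x2))) ∧ ¬x0) ∧ x0
  step 1: (((¬x2 ∧ ¬x0) ∨ (¬T ∨ (F ∨ x2))) ∧ ¬x0) ∧ x0
  step 2: (((¬x2 ∧ ¬x0) ∨ (F ∨ (F ∨ x2))) ∧ ¬x0) ∧ x0
  step 3: (((¬x2 ∧ ¬x0) ∨ (F ∨ x2)) ∧ ¬x0) ∧ x0
  step 4: (((¬x2 ∧ ¬x0) ∨ x2) ∧ ¬x0) ∧ x0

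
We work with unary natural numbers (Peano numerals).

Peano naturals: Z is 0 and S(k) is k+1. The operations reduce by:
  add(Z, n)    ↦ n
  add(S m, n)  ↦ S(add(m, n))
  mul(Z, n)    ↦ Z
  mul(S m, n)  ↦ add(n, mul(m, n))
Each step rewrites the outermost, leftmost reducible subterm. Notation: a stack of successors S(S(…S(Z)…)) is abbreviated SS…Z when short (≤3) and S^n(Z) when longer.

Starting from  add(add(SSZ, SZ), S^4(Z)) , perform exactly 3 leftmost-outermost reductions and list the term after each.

Answer: after 3 steps: S(add(S(add(Z, SZ)), S^4(Z)))

Reduction:
  start: add(add(SSZ, SZ), S^4(Z))
  →1  add(S(add(SZ, SZ)), S^4(Z))
  →2  S(add(add(SZ, SZ), S^4(Z)))
  →3  S(add(S(add(Z, SZ)), S^4(Z)))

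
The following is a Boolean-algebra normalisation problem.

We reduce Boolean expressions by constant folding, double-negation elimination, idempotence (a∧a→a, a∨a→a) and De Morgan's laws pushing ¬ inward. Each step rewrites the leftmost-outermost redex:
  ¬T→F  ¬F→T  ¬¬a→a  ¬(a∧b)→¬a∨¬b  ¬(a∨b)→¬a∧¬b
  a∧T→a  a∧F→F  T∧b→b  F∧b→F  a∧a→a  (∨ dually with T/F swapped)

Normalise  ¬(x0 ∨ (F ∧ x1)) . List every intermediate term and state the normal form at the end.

  start: ¬(x0 ∨ (F ∧ x1))
  step 1: ¬x0 ∧ ¬(F ∧ x1)
  step 2: ¬x0 ∧ (¬F ∨ ¬x1)
  step 3: ¬x0 ∧ (T ∨ ¬x1)
  step 4: ¬x0 ∧ T
  step 5: ¬x0

Answer: normal form = ¬x0  (in 5 steps)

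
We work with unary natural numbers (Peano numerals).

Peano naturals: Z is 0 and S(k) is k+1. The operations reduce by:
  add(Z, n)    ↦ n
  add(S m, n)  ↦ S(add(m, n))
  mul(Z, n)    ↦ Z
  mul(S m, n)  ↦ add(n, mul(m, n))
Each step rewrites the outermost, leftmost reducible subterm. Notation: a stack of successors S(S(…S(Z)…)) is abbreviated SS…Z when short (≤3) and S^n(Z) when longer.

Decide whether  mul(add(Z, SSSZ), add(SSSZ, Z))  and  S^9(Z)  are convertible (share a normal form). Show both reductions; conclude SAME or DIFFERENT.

Term A:
  start: mul(add(Z, SSSZ), add(SSSZ, Z))
  step 1: mul(SSSZ, add(SSSZ, Z))
  step 2: add(add(SSSZ, Z), mul(SSZ, add(SSSZ, Z)))
  step 3: add(S(add(SSZ, Z)), mul(SSZ, add(SSSZ, Z)))
  step 4: S(add(add(SSZ, Z), mul(SSZ, add(SSSZ, Z))))
  step 5: S(add(S(add(SZ, Z)), mul(SSZ, add(SSSZ, Z))))
  step 6: S(S(add(add(SZ, Z), mul(SSZ, add(SSSZ, Z)))))
  step 7: S(S(add(S(add(Z, Z)), mul(SSZ, add(SSSZ, Z)))))
  step 8: S(S(S(add(add(Z, Z), mul(SSZ, add(SSSZ, Z))))))
  step 9: S(S(S(add(Z, mul(SSZ, add(SSSZ, Z))))))
  step 10: S(S(S(mul(SSZ, add(SSSZ, Z)))))
  step 11: S(S(S(add(add(SSSZ, Z), mul(SZ, add(SSSZ, Z))))))
  step 12: S(S(S(add(S(add(SSZ, Z)), mul(SZ, add(SSSZ, Z))))))
  step 13: S(S(S(S(add(add(SSZ, Z), mul(SZ, add(SSSZ, Z)))))))
  step 14: S(S(S(S(add(S(add(SZ, Z)), mul(SZ, add(SSSZ, Z)))))))
  step 15: S(S(S(S(S(add(add(SZ, Z), mul(SZ, add(SSSZ, Z))))))))
  step 16: S(S(S(S(S(add(S(add(Z, Z)), mul(SZ, add(SSSZ, Z))))))))
  step 17: S(S(S(S(S(S(add(add(Z, Z), mul(SZ, add(SSSZ, Z)))))))))
  step 18: S(S(S(S(S(S(add(Z, mul(SZ, add(SSSZ, Z)))))))))
  step 19: S(S(S(S(S(S(mul(SZ, add(SSSZ, Z))))))))
  step 20: S(S(S(S(S(S(add(add(SSSZ, Z), mul(Z, add(SSSZ, Z)))))))))
  step 21: S(S(S(S(S(S(add(S(add(SSZ, Z)), mul(Z, add(SSSZ, Z)))))))))
  step 22: S(S(S(S(S(S(S(add(add(SSZ, Z), mul(Z, add(SSSZ, Z))))))))))
  step 23: S(S(S(S(S(S(S(add(S(add(SZ, Z)), mul(Z, add(SSSZ, Z))))))))))
  step 24: S(S(S(S(S(S(S(S(add(add(SZ, Z), mul(Z, add(SSSZ, Z)))))))))))
  step 25: S(S(S(S(S(S(S(S(add(S(add(Z, Z)), mul(Z, add(SSSZ, Z)))))))))))
  step 26: S(S(S(S(S(S(S(S(S(add(add(Z, Z), mul(Z, add(SSSZ, Z))))))))))))
  step 27: S(S(S(S(S(S(S(S(S(add(Z, mul(Z, add(SSSZ, Z))))))))))))
  step 28: S(S(S(S(S(S(S(S(S(mul(Z, add(SSSZ, Z)))))))))))
  step 29: S^9(Z)

Term B:
  start: S^9(Z)

Answer: SAME — A ⇓ S^9(Z), B ⇓ S^9(Z)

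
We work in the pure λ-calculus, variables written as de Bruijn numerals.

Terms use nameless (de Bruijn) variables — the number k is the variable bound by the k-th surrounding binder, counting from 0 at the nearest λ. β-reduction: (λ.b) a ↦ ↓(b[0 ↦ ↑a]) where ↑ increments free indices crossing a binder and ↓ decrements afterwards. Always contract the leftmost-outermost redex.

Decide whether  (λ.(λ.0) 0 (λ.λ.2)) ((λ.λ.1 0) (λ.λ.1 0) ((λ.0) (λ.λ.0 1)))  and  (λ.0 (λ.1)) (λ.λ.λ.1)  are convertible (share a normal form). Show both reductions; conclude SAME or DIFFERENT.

Answer: DIFFERENT — A ⇓ λ.0 (λ.λ.λ.λ.0 1), B ⇓ λ.λ.1

Working:
Term A:
  start: (λ.(λ.0) 0 (λ.λ.2)) ((λ.λ.1 0) (λ.λ.1 0) ((λ.0) (λ.λ.0 1)))
  [1] (λ.0) ((λ.λ.1 0) (λ.λ.1 0) ((λ.0) (λ.λ.0 1))) (λ.λ.(λ.λ.1 0) (λ.λ.1 0) ((λ.0) (λ.λ.0 1)))
  [2] (λ.λ.1 0) (λ.λ.1 0) ((λ.0) (λ.λ.0 1)) (λ.λ.(λ.λ.1 0) (λ.λ.1 0) ((λ.0) (λ.λ.0 1)))
  [3] (λ.(λ.λ.1 0) 0) ((λ.0) (λ.λ.0 1)) (λ.λ.(λ.λ.1 0) (λ.λ.1 0) ((λ.0) (λ.λ.0 1)))
  [4] (λ.λ.1 0) ((λ.0) (λ.λ.0 1)) (λ.λ.(λ.λ.1 0) (λ.λ.1 0) ((λ.0) (λ.λ.0 1)))
  [5] (λ.(λ.0) (λ.λ.0 1) 0) (λ.λ.(λ.λ.1 0) (λ.λ.1 0) ((λ.0) (λ.λ.0 1)))
  [6] (λ.0) (λ.λ.0 1) (λ.λ.(λ.λ.1 0) (λ.λ.1 0) ((λ.0) (λ.λ.0 1)))
  [7] (λ.λ.0 1) (λ.λ.(λ.λ.1 0) (λ.λ.1 0) ((λ.0) (λ.λ.0 1)))
  [8] λ.0 (λ.λ.(λ.λ.1 0) (λ.λ.1 0) ((λ.0) (λ.λ.0 1)))
  [9] λ.0 (λ.λ.(λ.(λ.λ.1 0) 0) ((λ.0) (λ.λ.0 1)))
  [10] λ.0 (λ.λ.(λ.λ.1 0) ((λ.0) (λ.λ.0 1)))
  [11] λ.0 (λ.λ.λ.(λ.0) (λ.λ.0 1) 0)
  [12] λ.0 (λ.λ.λ.(λ.λ.0 1) 0)
  [13] λ.0 (λ.λ.λ.λ.0 1)

Term B:
  start: (λ.0 (λ.1)) (λ.λ.λ.1)
  [1] (λ.λ.λ.1) (λ.λ.λ.λ.1)
  [2] λ.λ.1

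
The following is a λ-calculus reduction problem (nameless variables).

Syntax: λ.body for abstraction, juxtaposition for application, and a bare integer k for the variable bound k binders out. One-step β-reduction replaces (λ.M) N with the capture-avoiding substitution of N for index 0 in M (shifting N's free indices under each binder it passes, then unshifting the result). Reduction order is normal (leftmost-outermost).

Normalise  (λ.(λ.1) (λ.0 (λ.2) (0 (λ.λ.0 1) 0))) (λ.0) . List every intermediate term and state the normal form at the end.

Answer: normal form = λ.0  (in 2 steps)

Working:
  start: (λ.(λ.1) (λ.0 (λ.2) (0 (λ.λ.0 1) 0))) (λ.0)
  step 1: (λ.λ.0) (λ.0 (λ.λ.0) (0 (λ.λ.0 1) 0))
  step 2: λ.0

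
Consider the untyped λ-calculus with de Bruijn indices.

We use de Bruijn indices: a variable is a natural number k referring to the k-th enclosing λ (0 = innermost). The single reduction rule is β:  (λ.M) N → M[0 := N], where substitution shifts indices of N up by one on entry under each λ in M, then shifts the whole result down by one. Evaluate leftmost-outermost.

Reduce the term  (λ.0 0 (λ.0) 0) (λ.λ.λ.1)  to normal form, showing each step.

  start: (λ.0 0 (λ.0) 0) (λ.λ.λ.1)
  step 1: (λ.λ.λ.1) (λ.λ.λ.1) (λ.0) (λ.λ.λ.1)
  step 2: (λ.λ.1) (λ.0) (λ.λ.λ.1)
  step 3: (λ.λ.0) (λ.λ.λ.1)
  step 4: λ.0

Answer: normal form = λ.0  (in 4 steps)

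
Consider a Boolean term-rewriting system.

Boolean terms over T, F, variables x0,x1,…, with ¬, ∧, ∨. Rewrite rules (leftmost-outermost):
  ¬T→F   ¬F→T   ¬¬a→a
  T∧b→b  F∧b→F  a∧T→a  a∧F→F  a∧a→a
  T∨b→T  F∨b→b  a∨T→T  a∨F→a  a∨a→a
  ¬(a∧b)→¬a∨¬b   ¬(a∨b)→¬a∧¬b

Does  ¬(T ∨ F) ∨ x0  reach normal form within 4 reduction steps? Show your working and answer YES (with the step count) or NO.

Answer: YES — reaches normal form x0 in 4 ≤ 4 steps

Derivation:
  start: ¬(T ∨ F) ∨ x0
  [1] (¬T ∧ ¬F) ∨ x0
  [2] (F ∧ ¬F) ∨ x0
  [3] F ∨ x0
  [4] x0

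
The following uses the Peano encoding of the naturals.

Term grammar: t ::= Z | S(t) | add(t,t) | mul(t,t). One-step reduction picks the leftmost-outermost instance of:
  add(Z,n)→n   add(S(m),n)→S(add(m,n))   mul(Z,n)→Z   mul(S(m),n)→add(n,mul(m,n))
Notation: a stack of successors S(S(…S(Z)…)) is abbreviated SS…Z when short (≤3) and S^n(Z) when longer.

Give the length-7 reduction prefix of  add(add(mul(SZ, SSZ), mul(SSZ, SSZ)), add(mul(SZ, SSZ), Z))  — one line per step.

Answer: after 7 steps: S(S(add(add(add(Z, mul(Z, SSZ)), mul(SSZ, SSZ)), add(mul(SZ, SSZ), Z))))

Reduction:
  start: add(add(mul(SZ, SSZ), mul(SSZ, SSZ)), add(mul(SZ, SSZ), Z))
  [1] add(add(add(SSZ, mul(Z, SSZ)), mul(SSZ, SSZ)), add(mul(SZ, SSZ), Z))
  [2] add(add(S(add(SZ, mul(Z, SSZ))), mul(SSZ, SSZ)), add(mul(SZ, SSZ), Z))
  [3] add(S(add(add(SZ, mul(Z, SSZ)), mul(SSZ, SSZ))), add(mul(SZ, SSZ), Z))
  [4] S(add(add(add(SZ, mul(Z, SSZ)), mul(SSZ, SSZ)), add(mul(SZ, SSZ), Z)))
  [5] S(add(add(S(add(Z, mul(Z, SSZ))), mul(SSZ, SSZ)), add(mul(SZ, SSZ), Z)))
  [6] S(add(S(add(add(Z, mul(Z, SSZ)), mul(SSZ, SSZ))), add(mul(SZ, SSZ), Z)))
  [7] S(S(add(add(add(Z, mul(Z, SSZ)), mul(SSZ, SSZ)), add(mul(SZ, SSZ), Z))))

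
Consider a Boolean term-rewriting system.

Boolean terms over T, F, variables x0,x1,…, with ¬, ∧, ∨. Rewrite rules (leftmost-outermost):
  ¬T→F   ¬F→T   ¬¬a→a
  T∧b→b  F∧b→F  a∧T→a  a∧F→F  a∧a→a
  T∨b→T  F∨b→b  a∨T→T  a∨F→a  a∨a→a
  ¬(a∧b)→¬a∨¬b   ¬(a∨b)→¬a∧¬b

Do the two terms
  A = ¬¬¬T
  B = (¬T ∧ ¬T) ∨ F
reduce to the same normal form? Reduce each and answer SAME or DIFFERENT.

Answer: SAME — A ⇓ F, B ⇓ F

Working:
Term A:
  start: ¬¬¬T
  [1] ¬T
  [2] F

Term B:
  start: (¬T ∧ ¬T) ∨ F
  [1] ¬T ∧ ¬T
  [2] ¬T
  [3] F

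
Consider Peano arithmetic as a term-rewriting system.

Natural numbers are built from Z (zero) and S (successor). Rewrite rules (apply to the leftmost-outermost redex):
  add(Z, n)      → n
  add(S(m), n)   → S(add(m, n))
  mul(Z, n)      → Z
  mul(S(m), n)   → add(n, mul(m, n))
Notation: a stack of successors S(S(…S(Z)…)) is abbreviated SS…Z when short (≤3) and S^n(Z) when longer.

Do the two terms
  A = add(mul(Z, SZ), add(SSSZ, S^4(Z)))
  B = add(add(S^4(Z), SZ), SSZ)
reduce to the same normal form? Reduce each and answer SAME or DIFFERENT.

Term A:
  start: add(mul(Z, SZ), add(SSSZ, S^4(Z)))
  [1] add(Z, add(SSSZ, S^4(Z)))
  [2] add(SSSZ, S^4(Z))
  [3] S(add(SSZ, S^4(Z)))
  [4] S(S(add(SZ, S^4(Z))))
  [5] S(S(S(add(Z, S^4(Z)))))
  [6] S^7(Z)

Term B:
  start: add(add(S^4(Z), SZ), SSZ)
  [1] add(S(add(SSSZ, SZ)), SSZ)
  [2] S(add(add(SSSZ, SZ), SSZ))
  [3] S(add(S(add(SSZ, SZ)), SSZ))
  [4] S(S(add(add(SSZ, SZ), SSZ)))
  [5] S(S(add(S(add(SZ, SZ)), SSZ)))
  [6] S(S(S(add(add(SZ, SZ), SSZ))))
  [7] S(S(S(add(S(add(Z, SZ)), SSZ))))
  [8] S(S(S(S(add(add(Z, SZ), SSZ)))))
  [9] S(S(S(S(add(SZ, SSZ)))))
  [10] S(S(S(S(S(add(Z, SSZ))))))
  [11] S^7(Z)

Answer: SAME — A ⇓ S^7(Z), B ⇓ S^7(Z)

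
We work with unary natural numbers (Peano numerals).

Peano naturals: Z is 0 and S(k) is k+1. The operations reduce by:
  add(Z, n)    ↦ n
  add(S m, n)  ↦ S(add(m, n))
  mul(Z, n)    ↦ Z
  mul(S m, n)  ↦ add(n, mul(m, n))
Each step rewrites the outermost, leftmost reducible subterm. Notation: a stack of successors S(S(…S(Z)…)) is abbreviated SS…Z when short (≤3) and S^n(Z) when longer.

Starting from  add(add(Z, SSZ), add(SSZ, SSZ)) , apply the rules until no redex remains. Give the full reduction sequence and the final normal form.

  start: add(add(Z, SSZ), add(SSZ, SSZ))
  [1] add(SSZ, add(SSZ, SSZ))
  [2] S(add(SZ, add(SSZ, SSZ)))
  [3] S(S(add(Z, add(SSZ, SSZ))))
  [4] S(S(add(SSZ, SSZ)))
  [5] S(S(S(add(SZ, SSZ))))
  [6] S(S(S(S(add(Z, SSZ)))))
  [7] S^6(Z)

Answer: normal form = S^6(Z)  (in 7 steps)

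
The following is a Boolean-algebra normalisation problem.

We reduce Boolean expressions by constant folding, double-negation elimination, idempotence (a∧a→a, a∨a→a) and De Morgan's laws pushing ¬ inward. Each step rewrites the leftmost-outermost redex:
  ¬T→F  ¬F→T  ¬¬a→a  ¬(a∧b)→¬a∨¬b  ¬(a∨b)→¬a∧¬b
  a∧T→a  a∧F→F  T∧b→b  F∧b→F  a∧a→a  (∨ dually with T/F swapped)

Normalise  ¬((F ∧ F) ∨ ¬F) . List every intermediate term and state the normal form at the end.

Answer: normal form = F  (in 6 steps)

Working:
  start: ¬((F ∧ F) ∨ ¬F)
  step 1: ¬(F ∧ F) ∧ ¬¬F
  step 2: (¬F ∨ ¬F) ∧ ¬¬F
  step 3: ¬F ∧ ¬¬F
  step 4: T ∧ ¬¬F
  step 5: ¬¬F
  step 6: F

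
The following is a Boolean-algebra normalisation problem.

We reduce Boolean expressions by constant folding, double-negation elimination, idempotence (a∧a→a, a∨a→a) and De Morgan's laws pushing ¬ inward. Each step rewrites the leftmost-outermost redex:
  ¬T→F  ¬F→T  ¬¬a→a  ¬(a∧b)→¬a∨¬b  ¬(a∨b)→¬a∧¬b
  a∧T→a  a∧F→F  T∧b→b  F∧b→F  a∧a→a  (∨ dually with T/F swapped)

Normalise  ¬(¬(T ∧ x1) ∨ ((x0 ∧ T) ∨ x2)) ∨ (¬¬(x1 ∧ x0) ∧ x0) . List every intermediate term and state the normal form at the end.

Answer: normal form = (x1 ∧ (¬x0 ∧ ¬x2)) ∨ ((x1 ∧ x0) ∧ x0)  (in 8 steps)

Reduction:
  start: ¬(¬(T ∧ x1) ∨ ((x0 ∧ T) ∨ x2)) ∨ (¬¬(x1 ∧ x0) ∧ x0)
  step 1: (¬¬(T ∧ x1) ∧ ¬((x0 ∧ T) ∨ x2)) ∨ (¬¬(x1 ∧ x0) ∧ x0)
  step 2: ((T ∧ x1) ∧ ¬((x0 ∧ T) ∨ x2)) ∨ (¬¬(x1 ∧ x0) ∧ x0)
  step 3: (x1 ∧ ¬((x0 ∧ T) ∨ x2)) ∨ (¬¬(x1 ∧ x0) ∧ x0)
  step 4: (x1 ∧ (¬(x0 ∧ T) ∧ ¬x2)) ∨ (¬¬(x1 ∧ x0) ∧ x0)
  step 5: (x1 ∧ ((¬x0 ∨ ¬T) ∧ ¬x2)) ∨ (¬¬(x1 ∧ x0) ∧ x0)
  step 6: (x1 ∧ ((¬x0 ∨ F) ∧ ¬x2)) ∨ (¬¬(x1 ∧ x0) ∧ x0)
  step 7: (x1 ∧ (¬x0 ∧ ¬x2)) ∨ (¬¬(x1 ∧ x0) ∧ x0)
  step 8: (x1 ∧ (¬x0 ∧ ¬x2)) ∨ ((x1 ∧ x0) ∧ x0)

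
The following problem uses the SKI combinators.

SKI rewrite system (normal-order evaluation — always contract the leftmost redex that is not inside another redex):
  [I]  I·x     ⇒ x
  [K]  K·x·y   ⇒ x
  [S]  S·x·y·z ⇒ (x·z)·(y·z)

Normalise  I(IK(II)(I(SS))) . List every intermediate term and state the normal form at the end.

Answer: normal form = I  (in 4 steps)

Working:
  start: I(IK(II)(I(SS)))
  step 1: IK(II)(I(SS))
  step 2: K(II)(I(SS))
  step 3: II
  step 4: I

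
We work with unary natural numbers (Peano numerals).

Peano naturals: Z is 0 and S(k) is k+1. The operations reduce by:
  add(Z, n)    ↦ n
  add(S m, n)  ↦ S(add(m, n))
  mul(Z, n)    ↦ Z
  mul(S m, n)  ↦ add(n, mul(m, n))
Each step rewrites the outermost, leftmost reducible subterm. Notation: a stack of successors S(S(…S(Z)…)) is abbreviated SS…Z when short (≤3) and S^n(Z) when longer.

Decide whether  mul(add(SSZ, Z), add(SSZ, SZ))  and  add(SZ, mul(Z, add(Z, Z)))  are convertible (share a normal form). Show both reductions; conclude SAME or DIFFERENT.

Term A:
  start: mul(add(SSZ, Z), add(SSZ, SZ))
  [1] mul(S(add(SZ, Z)), add(SSZ, SZ))
  [2] add(add(SSZ, SZ), mul(add(SZ, Z), add(SSZ, SZ)))
  [3] add(S(add(SZ, SZ)), mul(add(SZ, Z), add(SSZ, SZ)))
  [4] S(add(add(SZ, SZ), mul(add(SZ, Z), add(SSZ, SZ))))
  [5] S(add(S(add(Z, SZ)), mul(add(SZ, Z), add(SSZ, SZ))))
  [6] S(S(add(add(Z, SZ), mul(add(SZ, Z), add(SSZ, SZ)))))
  [7] S(S(add(SZ, mul(add(SZ, Z), add(SSZ, SZ)))))
  [8] S(S(S(add(Z, mul(add(SZ, Z), add(SSZ, SZ))))))
  [9] S(S(S(mul(add(SZ, Z), add(SSZ, SZ)))))
  [10] S(S(S(mul(S(add(Z, Z)), add(SSZ, SZ)))))
  [11] S(S(S(add(add(SSZ, SZ), mul(add(Z, Z), add(SSZ, SZ))))))
  [12] S(S(S(add(S(add(SZ, SZ)), mul(add(Z, Z), add(SSZ, SZ))))))
  [13] S(S(S(S(add(add(SZ, SZ), mul(add(Z, Z), add(SSZ, SZ)))))))
  [14] S(S(S(S(add(S(add(Z, SZ)), mul(add(Z, Z), add(SSZ, SZ)))))))
  [15] S(S(S(S(S(add(add(Z, SZ), mul(add(Z, Z), add(SSZ, SZ))))))))
  [16] S(S(S(S(S(add(SZ, mul(add(Z, Z), add(SSZ, SZ))))))))
  [17] S(S(S(S(S(S(add(Z, mul(add(Z, Z), add(SSZ, SZ)))))))))
  [18] S(S(S(S(S(S(mul(add(Z, Z), add(SSZ, SZ))))))))
  [19] S(S(S(S(S(S(mul(Z, add(SSZ, SZ))))))))
  [20] S^6(Z)

Term B:
  start: add(SZ, mul(Z, add(Z, Z)))
  [1] S(add(Z, mul(Z, add(Z, Z))))
  [2] S(mul(Z, add(Z, Z)))
  [3] SZ

Answer: DIFFERENT — A ⇓ S^6(Z), B ⇓ SZ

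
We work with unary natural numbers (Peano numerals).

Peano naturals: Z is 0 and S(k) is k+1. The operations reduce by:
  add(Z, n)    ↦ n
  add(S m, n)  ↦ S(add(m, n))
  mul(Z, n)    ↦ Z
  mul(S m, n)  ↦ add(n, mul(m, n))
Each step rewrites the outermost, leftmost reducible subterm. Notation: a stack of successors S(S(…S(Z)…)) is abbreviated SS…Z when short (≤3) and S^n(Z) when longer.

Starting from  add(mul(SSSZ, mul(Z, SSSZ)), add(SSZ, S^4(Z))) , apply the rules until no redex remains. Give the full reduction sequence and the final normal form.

  start: add(mul(SSSZ, mul(Z, SSSZ)), add(SSZ, S^4(Z)))
  →1  add(add(mul(Z, SSSZ), mul(SSZ, mul(Z, SSSZ))), add(SSZ, S^4(Z)))
  →2  add(add(Z, mul(SSZ, mul(Z, SSSZ))), add(SSZ, S^4(Z)))
  →3  add(mul(SSZ, mul(Z, SSSZ)), add(SSZ, S^4(Z)))
  →4  add(add(mul(Z, SSSZ), mul(SZ, mul(Z, SSSZ))), add(SSZ, S^4(Z)))
  →5  add(add(Z, mul(SZ, mul(Z, SSSZ))), add(SSZ, S^4(Z)))
  →6  add(mul(SZ, mul(Z, SSSZ)), add(SSZ, S^4(Z)))
  →7  add(add(mul(Z, SSSZ), mul(Z, mul(Z, SSSZ))), add(SSZ, S^4(Z)))
  →8  add(add(Z, mul(Z, mul(Z, SSSZ))), add(SSZ, S^4(Z)))
  →9  add(mul(Z, mul(Z, SSSZ)), add(SSZ, S^4(Z)))
  →10  add(Z, add(SSZ, S^4(Z)))
  →11  add(SSZ, S^4(Z))
  →12  S(add(SZ, S^4(Z)))
  →13  S(S(add(Z, S^4(Z))))
  →14  S^6(Z)

Answer: normal form = S^6(Z)  (in 14 steps)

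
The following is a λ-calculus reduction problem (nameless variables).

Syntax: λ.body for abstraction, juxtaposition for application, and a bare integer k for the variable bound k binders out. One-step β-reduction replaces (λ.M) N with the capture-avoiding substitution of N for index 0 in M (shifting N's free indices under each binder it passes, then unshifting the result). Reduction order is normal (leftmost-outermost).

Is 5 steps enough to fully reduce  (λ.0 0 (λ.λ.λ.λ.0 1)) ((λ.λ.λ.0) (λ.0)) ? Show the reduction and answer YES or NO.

  start: (λ.0 0 (λ.λ.λ.λ.0 1)) ((λ.λ.λ.0) (λ.0))
  →1  (λ.λ.λ.0) (λ.0) ((λ.λ.λ.0) (λ.0)) (λ.λ.λ.λ.0 1)
  →2  (λ.λ.0) ((λ.λ.λ.0) (λ.0)) (λ.λ.λ.λ.0 1)
  →3  (λ.0) (λ.λ.λ.λ.0 1)
  →4  λ.λ.λ.λ.0 1

Answer: YES — reaches normal form λ.λ.λ.λ.0 1 in 4 ≤ 5 steps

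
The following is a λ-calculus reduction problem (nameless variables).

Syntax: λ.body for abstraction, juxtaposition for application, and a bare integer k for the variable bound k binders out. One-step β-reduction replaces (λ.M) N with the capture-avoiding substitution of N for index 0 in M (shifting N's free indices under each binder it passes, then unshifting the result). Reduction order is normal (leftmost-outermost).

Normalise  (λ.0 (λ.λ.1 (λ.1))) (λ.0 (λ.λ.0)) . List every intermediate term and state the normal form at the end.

Answer: normal form = λ.λ.0  (in 4 steps)

Derivation:
  start: (λ.0 (λ.λ.1 (λ.1))) (λ.0 (λ.λ.0))
  step 1: (λ.0 (λ.λ.0)) (λ.λ.1 (λ.1))
  step 2: (λ.λ.1 (λ.1)) (λ.λ.0)
  step 3: λ.(λ.λ.0) (λ.1)
  step 4: λ.λ.0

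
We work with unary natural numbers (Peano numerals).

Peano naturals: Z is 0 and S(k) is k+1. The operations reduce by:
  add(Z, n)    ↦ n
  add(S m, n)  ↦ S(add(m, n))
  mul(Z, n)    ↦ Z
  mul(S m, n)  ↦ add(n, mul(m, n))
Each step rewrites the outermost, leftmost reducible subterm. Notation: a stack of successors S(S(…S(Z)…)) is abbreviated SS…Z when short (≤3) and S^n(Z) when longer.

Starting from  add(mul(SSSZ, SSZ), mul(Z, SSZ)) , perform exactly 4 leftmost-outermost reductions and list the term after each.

  start: add(mul(SSSZ, SSZ), mul(Z, SSZ))
  step 1: add(add(SSZ, mul(SSZ, SSZ)), mul(Z, SSZ))
  step 2: add(S(add(SZ, mul(SSZ, SSZ))), mul(Z, SSZ))
  step 3: S(add(add(SZ, mul(SSZ, SSZ)), mul(Z, SSZ)))
  step 4: S(add(S(add(Z, mul(SSZ, SSZ))), mul(Z, SSZ)))

Answer: after 4 steps: S(add(S(add(Z, mul(SSZ, SSZ))), mul(Z, SSZ)))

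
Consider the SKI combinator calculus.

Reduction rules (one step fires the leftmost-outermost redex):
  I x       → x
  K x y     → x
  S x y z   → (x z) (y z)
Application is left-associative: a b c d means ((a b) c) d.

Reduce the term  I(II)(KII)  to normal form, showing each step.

Answer: normal form = I  (in 4 steps)

Derivation:
  start: I(II)(KII)
  →1  II(KII)
  →2  I(KII)
  →3  KII
  →4  I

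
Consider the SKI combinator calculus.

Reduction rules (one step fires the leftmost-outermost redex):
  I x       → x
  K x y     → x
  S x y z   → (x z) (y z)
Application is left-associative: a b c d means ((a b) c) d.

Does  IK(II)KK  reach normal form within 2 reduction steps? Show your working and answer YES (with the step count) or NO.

  start: IK(II)KK
  →1  K(II)KK
  →2  IIK

Answer: NO — after 2 steps the term is IIK, not yet normal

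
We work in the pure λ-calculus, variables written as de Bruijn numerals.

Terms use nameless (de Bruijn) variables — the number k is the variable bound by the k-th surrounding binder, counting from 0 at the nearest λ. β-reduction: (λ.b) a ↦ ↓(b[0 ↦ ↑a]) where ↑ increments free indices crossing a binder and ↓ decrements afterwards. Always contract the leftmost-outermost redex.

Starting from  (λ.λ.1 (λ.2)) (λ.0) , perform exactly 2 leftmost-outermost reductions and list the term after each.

  start: (λ.λ.1 (λ.2)) (λ.0)
  →1  λ.(λ.0) (λ.λ.0)
  →2  λ.λ.λ.0

Answer: after 2 steps: λ.λ.λ.0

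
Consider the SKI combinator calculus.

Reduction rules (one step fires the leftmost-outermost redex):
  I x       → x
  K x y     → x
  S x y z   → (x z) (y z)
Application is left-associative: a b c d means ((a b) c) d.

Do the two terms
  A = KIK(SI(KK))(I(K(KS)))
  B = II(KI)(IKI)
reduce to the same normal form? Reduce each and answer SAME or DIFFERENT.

Answer: DIFFERENT — A ⇓ KS, B ⇓ I

Reduction:
Term A:
  start: KIK(SI(KK))(I(K(KS)))
  →1  I(SI(KK))(I(K(KS)))
  →2  SI(KK)(I(K(KS)))
  →3  I(I(K(KS)))(KK(I(K(KS))))
  →4  I(K(KS))(KK(I(K(KS))))
  →5  K(KS)(KK(I(K(KS))))
  →6  KS

Term B:
  start: II(KI)(IKI)
  →1  I(KI)(IKI)
  →2  KI(IKI)
  →3  I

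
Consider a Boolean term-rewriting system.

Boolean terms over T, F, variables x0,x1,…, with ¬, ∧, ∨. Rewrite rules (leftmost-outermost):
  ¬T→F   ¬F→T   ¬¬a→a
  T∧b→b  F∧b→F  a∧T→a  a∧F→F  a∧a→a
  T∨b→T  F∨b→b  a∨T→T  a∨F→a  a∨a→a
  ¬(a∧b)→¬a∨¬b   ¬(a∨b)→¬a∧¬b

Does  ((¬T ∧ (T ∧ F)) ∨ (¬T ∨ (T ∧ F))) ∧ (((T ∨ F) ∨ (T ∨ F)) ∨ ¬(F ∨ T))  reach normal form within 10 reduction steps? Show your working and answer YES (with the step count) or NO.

  start: ((¬T ∧ (T ∧ F)) ∨ (¬T ∨ (T ∧ F))) ∧ (((T ∨ F) ∨ (T ∨ F)) ∨ ¬(F ∨ T))
  →1  ((F ∧ (T ∧ F)) ∨ (¬T ∨ (T ∧ F))) ∧ (((T ∨ F) ∨ (T ∨ F)) ∨ ¬(F ∨ T))
  →2  (F ∨ (¬T ∨ (T ∧ F))) ∧ (((T ∨ F) ∨ (T ∨ F)) ∨ ¬(F ∨ T))
  →3  (¬T ∨ (T ∧ F)) ∧ (((T ∨ F) ∨ (T ∨ F)) ∨ ¬(F ∨ T))
  →4  (F ∨ (T ∧ F)) ∧ (((T ∨ F) ∨ (T ∨ F)) ∨ ¬(F ∨ T))
  →5  (T ∧ F) ∧ (((T ∨ F) ∨ (T ∨ F)) ∨ ¬(F ∨ T))
  →6  F ∧ (((T ∨ F) ∨ (T ∨ F)) ∨ ¬(F ∨ T))
  →7  F

Answer: YES — reaches normal form F in 7 ≤ 10 steps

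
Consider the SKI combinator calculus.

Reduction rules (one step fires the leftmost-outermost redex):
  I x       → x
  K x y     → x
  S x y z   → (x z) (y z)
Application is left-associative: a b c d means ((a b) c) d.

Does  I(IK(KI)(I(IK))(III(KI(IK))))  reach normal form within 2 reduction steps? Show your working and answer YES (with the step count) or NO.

Answer: NO — after 2 steps the term is K(KI)(I(IK))(III(KI(IK))), not yet normal

Derivation:
  start: I(IK(KI)(I(IK))(III(KI(IK))))
  →1  IK(KI)(I(IK))(III(KI(IK)))
  →2  K(KI)(I(IK))(III(KI(IK)))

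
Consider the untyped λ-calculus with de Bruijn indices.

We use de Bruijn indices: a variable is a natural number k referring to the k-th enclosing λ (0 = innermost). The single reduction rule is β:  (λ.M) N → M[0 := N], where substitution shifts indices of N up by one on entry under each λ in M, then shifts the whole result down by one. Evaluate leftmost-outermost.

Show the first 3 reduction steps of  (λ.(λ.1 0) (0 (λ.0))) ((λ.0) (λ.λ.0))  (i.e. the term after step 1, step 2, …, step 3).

  start: (λ.(λ.1 0) (0 (λ.0))) ((λ.0) (λ.λ.0))
  step 1: (λ.(λ.0) (λ.λ.0) 0) ((λ.0) (λ.λ.0) (λ.0))
  step 2: (λ.0) (λ.λ.0) ((λ.0) (λ.λ.0) (λ.0))
  step 3: (λ.λ.0) ((λ.0) (λ.λ.0) (λ.0))

Answer: after 3 steps: (λ.λ.0) ((λ.0) (λ.λ.0) (λ.0))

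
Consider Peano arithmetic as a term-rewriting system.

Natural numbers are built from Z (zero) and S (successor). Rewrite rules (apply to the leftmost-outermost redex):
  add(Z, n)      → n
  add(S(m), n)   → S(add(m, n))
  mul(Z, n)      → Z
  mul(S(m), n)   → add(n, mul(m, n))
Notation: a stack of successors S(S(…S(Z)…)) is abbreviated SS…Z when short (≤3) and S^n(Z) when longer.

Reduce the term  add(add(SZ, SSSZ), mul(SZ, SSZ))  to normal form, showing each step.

  start: add(add(SZ, SSSZ), mul(SZ, SSZ))
  [1] add(S(add(Z, SSSZ)), mul(SZ, SSZ))
  [2] S(add(add(Z, SSSZ), mul(SZ, SSZ)))
  [3] S(add(SSSZ, mul(SZ, SSZ)))
  [4] S(S(add(SSZ, mul(SZ, SSZ))))
  [5] S(S(S(add(SZ, mul(SZ, SSZ)))))
  [6] S(S(S(S(add(Z, mul(SZ, SSZ))))))
  [7] S(S(S(S(mul(SZ, SSZ)))))
  [8] S(S(S(S(add(SSZ, mul(Z, SSZ))))))
  [9] S(S(S(S(S(add(SZ, mul(Z, SSZ)))))))
  [10] S(S(S(S(S(S(add(Z, mul(Z, SSZ))))))))
  [11] S(S(S(S(S(S(mul(Z, SSZ)))))))
  [12] S^6(Z)

Answer: normal form = S^6(Z)  (in 12 steps)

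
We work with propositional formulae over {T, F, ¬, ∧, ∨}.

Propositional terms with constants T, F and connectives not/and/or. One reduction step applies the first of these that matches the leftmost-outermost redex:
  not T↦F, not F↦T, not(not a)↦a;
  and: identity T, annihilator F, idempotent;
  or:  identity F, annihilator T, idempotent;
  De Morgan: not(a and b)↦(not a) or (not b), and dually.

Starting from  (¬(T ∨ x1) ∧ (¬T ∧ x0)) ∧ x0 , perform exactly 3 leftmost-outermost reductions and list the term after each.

  start: (¬(T ∨ x1) ∧ (¬T ∧ x0)) ∧ x0
  →1  ((¬T ∧ ¬x1) ∧ (¬T ∧ x0)) ∧ x0
  →2  ((F ∧ ¬x1) ∧ (¬T ∧ x0)) ∧ x0
  →3  (F ∧ (¬T ∧ x0)) ∧ x0

Answer: after 3 steps: (F ∧ (¬T ∧ x0)) ∧ x0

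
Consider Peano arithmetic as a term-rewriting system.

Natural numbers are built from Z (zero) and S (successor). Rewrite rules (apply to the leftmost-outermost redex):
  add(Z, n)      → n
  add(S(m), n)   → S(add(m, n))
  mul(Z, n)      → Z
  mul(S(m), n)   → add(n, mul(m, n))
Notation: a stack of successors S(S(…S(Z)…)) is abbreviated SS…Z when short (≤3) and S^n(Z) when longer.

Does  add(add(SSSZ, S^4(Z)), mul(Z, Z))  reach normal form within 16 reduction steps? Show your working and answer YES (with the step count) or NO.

  start: add(add(SSSZ, S^4(Z)), mul(Z, Z))
  step 1: add(S(add(SSZ, S^4(Z))), mul(Z, Z))
  step 2: S(add(add(SSZ, S^4(Z)), mul(Z, Z)))
  step 3: S(add(S(add(SZ, S^4(Z))), mul(Z, Z)))
  step 4: S(S(add(add(SZ, S^4(Z)), mul(Z, Z))))
  step 5: S(S(add(S(add(Z, S^4(Z))), mul(Z, Z))))
  step 6: S(S(S(add(add(Z, S^4(Z)), mul(Z, Z)))))
  step 7: S(S(S(add(S^4(Z), mul(Z, Z)))))
  step 8: S(S(S(S(add(SSSZ, mul(Z, Z))))))
  step 9: S(S(S(S(S(add(SSZ, mul(Z, Z)))))))
  step 10: S(S(S(S(S(S(add(SZ, mul(Z, Z))))))))
  step 11: S(S(S(S(S(S(S(add(Z, mul(Z, Z)))))))))
  step 12: S(S(S(S(S(S(S(mul(Z, Z))))))))
  step 13: S^7(Z)

Answer: YES — reaches normal form S^7(Z) in 13 ≤ 16 steps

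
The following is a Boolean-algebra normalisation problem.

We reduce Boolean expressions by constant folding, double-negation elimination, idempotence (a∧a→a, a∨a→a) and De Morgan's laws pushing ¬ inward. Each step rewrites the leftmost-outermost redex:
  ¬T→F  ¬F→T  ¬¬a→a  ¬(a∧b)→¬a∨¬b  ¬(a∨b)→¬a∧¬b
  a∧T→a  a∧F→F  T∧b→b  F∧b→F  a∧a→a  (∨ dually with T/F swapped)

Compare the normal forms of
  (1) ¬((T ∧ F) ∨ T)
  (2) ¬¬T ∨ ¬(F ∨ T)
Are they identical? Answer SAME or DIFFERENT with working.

Term A:
  start: ¬((T ∧ F) ∨ T)
  →1  ¬(T ∧ F) ∧ ¬T
  →2  (¬T ∨ ¬F) ∧ ¬T
  →3  (F ∨ ¬F) ∧ ¬T
  →4  ¬F ∧ ¬T
  →5  T ∧ ¬T
  →6  ¬T
  →7  F

Term B:
  start: ¬¬T ∨ ¬(F ∨ T)
  →1  T ∨ ¬(F ∨ T)
  →2  T

Answer: DIFFERENT — A ⇓ F, B ⇓ T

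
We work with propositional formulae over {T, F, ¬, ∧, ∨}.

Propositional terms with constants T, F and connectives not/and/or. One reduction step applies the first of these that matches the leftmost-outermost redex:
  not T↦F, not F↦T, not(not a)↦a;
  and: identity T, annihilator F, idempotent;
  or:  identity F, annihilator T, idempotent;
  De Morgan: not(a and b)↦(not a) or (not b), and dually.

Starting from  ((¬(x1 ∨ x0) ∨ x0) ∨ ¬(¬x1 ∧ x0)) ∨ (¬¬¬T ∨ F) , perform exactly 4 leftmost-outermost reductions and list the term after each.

  start: ((¬(x1 ∨ x0) ∨ x0) ∨ ¬(¬x1 ∧ x0)) ∨ (¬¬¬T ∨ F)
  [1] (((¬x1 ∧ ¬x0) ∨ x0) ∨ ¬(¬x1 ∧ x0)) ∨ (¬¬¬T ∨ F)
  [2] (((¬x1 ∧ ¬x0) ∨ x0) ∨ (¬¬x1 ∨ ¬x0)) ∨ (¬¬¬T ∨ F)
  [3] (((¬x1 ∧ ¬x0) ∨ x0) ∨ (x1 ∨ ¬x0)) ∨ (¬¬¬T ∨ F)
  [4] (((¬x1 ∧ ¬x0) ∨ x0) ∨ (x1 ∨ ¬x0)) ∨ ¬¬¬T

Answer: after 4 steps: (((¬x1 ∧ ¬x0) ∨ x0) ∨ (x1 ∨ ¬x0)) ∨ ¬¬¬T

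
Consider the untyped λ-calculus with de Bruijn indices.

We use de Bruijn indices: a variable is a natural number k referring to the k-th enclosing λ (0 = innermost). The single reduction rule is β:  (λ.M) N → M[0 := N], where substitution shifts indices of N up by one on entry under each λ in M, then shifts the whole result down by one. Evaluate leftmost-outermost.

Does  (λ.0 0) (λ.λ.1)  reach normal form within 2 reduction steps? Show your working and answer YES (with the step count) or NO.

Answer: YES — reaches normal form λ.λ.λ.1 in 2 ≤ 2 steps

Derivation:
  start: (λ.0 0) (λ.λ.1)
  step 1: (λ.λ.1) (λ.λ.1)
  step 2: λ.λ.λ.1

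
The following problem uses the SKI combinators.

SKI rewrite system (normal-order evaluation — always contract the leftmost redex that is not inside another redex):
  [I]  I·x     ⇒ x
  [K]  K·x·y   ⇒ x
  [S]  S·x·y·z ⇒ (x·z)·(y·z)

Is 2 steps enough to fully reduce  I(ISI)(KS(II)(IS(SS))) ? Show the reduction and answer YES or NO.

Answer: NO — after 2 steps the term is SI(KS(II)(IS(SS))), not yet normal

Reduction:
  start: I(ISI)(KS(II)(IS(SS)))
  →1  ISI(KS(II)(IS(SS)))
  →2  SI(KS(II)(IS(SS)))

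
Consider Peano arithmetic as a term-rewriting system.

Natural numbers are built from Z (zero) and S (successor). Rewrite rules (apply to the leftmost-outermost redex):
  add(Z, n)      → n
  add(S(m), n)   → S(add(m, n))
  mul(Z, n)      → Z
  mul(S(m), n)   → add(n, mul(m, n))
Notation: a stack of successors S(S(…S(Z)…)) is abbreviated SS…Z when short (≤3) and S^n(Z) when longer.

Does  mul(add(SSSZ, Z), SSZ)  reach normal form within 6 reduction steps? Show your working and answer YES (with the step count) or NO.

Answer: NO — after 6 steps the term is S(S(mul(S(add(SZ, Z)), SSZ))), not yet normal

Reduction:
  start: mul(add(SSSZ, Z), SSZ)
  →1  mul(S(add(SSZ, Z)), SSZ)
  →2  add(SSZ, mul(add(SSZ, Z), SSZ))
  →3  S(add(SZ, mul(add(SSZ, Z), SSZ)))
  →4  S(S(add(Z, mul(add(SSZ, Z), SSZ))))
  →5  S(S(mul(add(SSZ, Z), SSZ)))
  →6  S(S(mul(S(add(SZ, Z)), SSZ)))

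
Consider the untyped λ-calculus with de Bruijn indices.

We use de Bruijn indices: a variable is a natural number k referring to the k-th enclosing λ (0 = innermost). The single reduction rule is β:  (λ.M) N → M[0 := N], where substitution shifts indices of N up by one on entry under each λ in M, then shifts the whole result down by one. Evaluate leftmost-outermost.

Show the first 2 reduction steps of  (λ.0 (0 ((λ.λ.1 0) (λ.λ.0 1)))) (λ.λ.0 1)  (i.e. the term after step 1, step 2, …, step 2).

  start: (λ.0 (0 ((λ.λ.1 0) (λ.λ.0 1)))) (λ.λ.0 1)
  →1  (λ.λ.0 1) ((λ.λ.0 1) ((λ.λ.1 0) (λ.λ.0 1)))
  →2  λ.0 ((λ.λ.0 1) ((λ.λ.1 0) (λ.λ.0 1)))

Answer: after 2 steps: λ.0 ((λ.λ.0 1) ((λ.λ.1 0) (λ.λ.0 1)))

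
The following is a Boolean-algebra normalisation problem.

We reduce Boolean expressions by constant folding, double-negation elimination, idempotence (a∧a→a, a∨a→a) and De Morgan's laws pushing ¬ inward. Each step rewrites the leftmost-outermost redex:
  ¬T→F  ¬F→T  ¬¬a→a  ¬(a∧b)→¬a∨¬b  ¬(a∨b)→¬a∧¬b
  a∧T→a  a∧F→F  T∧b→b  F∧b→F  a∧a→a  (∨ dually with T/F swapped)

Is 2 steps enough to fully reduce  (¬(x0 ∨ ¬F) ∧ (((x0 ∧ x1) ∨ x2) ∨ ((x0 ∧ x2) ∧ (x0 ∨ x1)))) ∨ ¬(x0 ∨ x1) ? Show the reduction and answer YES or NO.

  start: (¬(x0 ∨ ¬F) ∧ (((x0 ∧ x1) ∨ x2) ∨ ((x0 ∧ x2) ∧ (x0 ∨ x1)))) ∨ ¬(x0 ∨ x1)
  step 1: ((¬x0 ∧ ¬¬F) ∧ (((x0 ∧ x1) ∨ x2) ∨ ((x0 ∧ x2) ∧ (x0 ∨ x1)))) ∨ ¬(x0 ∨ x1)
  step 2: ((¬x0 ∧ F) ∧ (((x0 ∧ x1) ∨ x2) ∨ ((x0 ∧ x2) ∧ (x0 ∨ x1)))) ∨ ¬(x0 ∨ x1)

Answer: NO — after 2 steps the term is ((¬x0 ∧ F) ∧ (((x0 ∧ x1) ∨ x2) ∨ ((x0 ∧ x2) ∧ (x0 ∨ x1)))) ∨ ¬(x0 ∨ x1), not yet normal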